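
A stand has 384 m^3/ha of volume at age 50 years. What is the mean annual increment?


MAI = 384 / 50 = 7.68 m^3/ha/yr

7.68 m^3/ha/yr


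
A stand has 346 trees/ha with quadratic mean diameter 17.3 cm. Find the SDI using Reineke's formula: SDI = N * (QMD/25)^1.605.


QMD/25 = 17.3/25 = 0.692
(0.692)^1.605 = exp(1.605 * ln(0.692)) = exp(1.605 * (-0.368169)) = exp(-0.590911) = 0.553823
SDI = 346 * 0.553823 = 191.623 ≈ 192

192


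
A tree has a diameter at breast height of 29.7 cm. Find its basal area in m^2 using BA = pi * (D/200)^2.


D/200 = 29.7/200 = 0.1485 m
(D/200)^2 = 0.1485^2 = 0.02205225
BA = 3.141593 * 0.02205225 = 0.0692792 ≈ 0.0693 m^2

0.0693 m^2


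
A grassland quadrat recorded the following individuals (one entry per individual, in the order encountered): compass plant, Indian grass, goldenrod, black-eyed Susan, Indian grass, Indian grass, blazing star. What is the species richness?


Total individuals logged = 7
Distinct species (count of individuals): compass plant (1), Indian grass (3), goldenrod (1), black-eyed Susan (1), blazing star (1)
Species richness = number of distinct species = 5

5


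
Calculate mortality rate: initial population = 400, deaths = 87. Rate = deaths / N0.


Mortality rate = 87 / 400 = 0.2175

0.2175


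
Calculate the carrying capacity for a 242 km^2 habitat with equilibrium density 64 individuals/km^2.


K = 64 * 242 = 15488 individuals

15488 individuals


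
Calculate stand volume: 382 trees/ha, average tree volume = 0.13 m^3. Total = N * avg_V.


V_stand = 382 * 0.13 = 49.66 ≈ 49.7 m^3/ha

49.7 m^3/ha


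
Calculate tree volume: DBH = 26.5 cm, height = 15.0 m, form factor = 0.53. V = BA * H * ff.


(D/200)^2 = (26.5/200)^2 = 0.1325^2 = 0.01755625
BA = 3.141593 * 0.01755625 = 0.0551546 m^2
V = 0.0551546 * 15.0 * 0.53 = 0.438479 ≈ 0.438 m^3

0.438 m^3


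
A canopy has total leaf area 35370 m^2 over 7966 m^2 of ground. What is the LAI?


LAI = 35370 / 7966 = 4.4401 ≈ 4.44

4.44


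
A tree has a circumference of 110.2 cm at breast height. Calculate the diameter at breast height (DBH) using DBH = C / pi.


DBH = C / pi = 110.2 / 3.141593 = 35.0777 ≈ 35.08 cm

35.08 cm


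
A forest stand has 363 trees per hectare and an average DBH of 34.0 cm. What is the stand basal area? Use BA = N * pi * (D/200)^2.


(D/200)^2 = (34.0/200)^2 = 0.17^2 = 0.0289
Individual BA = 3.141593 * 0.0289 = 0.0907920 m^2
Stand BA = 363 * 0.0907920 = 32.9575 ≈ 32.96 m^2/ha

32.96 m^2/ha


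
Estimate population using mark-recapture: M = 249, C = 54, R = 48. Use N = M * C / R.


N = M * C / R = 249 * 54 / 48 = 13446 / 48 = 280.13 ≈ 280

280 individuals


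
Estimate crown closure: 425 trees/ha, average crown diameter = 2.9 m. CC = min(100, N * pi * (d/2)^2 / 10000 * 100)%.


(d/2)^2 = (2.9/2)^2 = 1.45^2 = 2.1025
Crown area = 3.141593 * 2.1025 = 6.60520 m^2
N * area / 10000 * 100 = 425 * 6.60520 / 10000 * 100 = 28.0721
CC = min(100, 28.0721) = 28.0721 ≈ 28.1%

28.1%


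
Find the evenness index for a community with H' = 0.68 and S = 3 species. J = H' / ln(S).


ln(3) = 1.09861
J = H' / ln(S) = 0.68 / 1.09861 = 0.618964 ≈ 0.6190

0.6190


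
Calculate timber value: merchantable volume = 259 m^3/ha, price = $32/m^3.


Value = 259 * 32 = $8288/ha

$8288/ha


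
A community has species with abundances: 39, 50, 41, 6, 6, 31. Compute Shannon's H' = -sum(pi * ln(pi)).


Total N = 39 + 50 + 41 + 6 + 6 + 31 = 173
Per-species terms:
  p = 39/173 = 0.225434; ln(p) = -1.489728; p*ln(p) = 0.225434 * (-1.489728) = -0.335835
  p = 50/173 = 0.289017; ln(p) = -1.241270; p*ln(p) = 0.289017 * (-1.241270) = -0.358748
  p = 41/173 = 0.236994; ln(p) = -1.439720; p*ln(p) = 0.236994 * (-1.439720) = -0.341205
  p = 6/173 = 0.034682; ln(p) = -3.361534; p*ln(p) = 0.034682 * (-3.361534) = -0.116585
  p = 6/173 = 0.034682; ln(p) = -3.361534; p*ln(p) = 0.034682 * (-3.361534) = -0.116585
  p = 31/173 = 0.179191; ln(p) = -1.719303; p*ln(p) = 0.179191 * (-1.719303) = -0.308084
sum(p*ln(p)) = (-0.335835) + (-0.358748) + (-0.341205) + (-0.116585) + (-0.116585) + (-0.308084) = -1.577042
H' = -(-1.577042) = 1.577042 ≈ 1.5770

1.5770


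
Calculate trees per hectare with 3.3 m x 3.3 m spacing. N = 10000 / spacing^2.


N = 10000 / 3.3^2 = 10000 / 10.89 = 918.274 ≈ 918 trees/ha

918 trees/ha


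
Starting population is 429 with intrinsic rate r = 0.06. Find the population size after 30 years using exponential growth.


r*t = 0.06 * 30 = 1.8
exp(1.8) = 6.04965
N = 429 * 6.04965 = 2595.30 ≈ 2595

2595


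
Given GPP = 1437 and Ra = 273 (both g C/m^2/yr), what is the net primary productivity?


NPP = GPP - Ra = 1437 - 273 = 1164 g C/m^2/yr

1164 g C/m^2/yr


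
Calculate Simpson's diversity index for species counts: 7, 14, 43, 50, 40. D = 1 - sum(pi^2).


Total N = 7 + 14 + 43 + 50 + 40 = 154
Per-species terms:
  p = 7/154 = 0.045455; p^2 = 0.045455^2 = 0.002066
  p = 14/154 = 0.090909; p^2 = 0.090909^2 = 0.008264
  p = 43/154 = 0.279221; p^2 = 0.279221^2 = 0.077964
  p = 50/154 = 0.324675; p^2 = 0.324675^2 = 0.105414
  p = 40/154 = 0.259740; p^2 = 0.259740^2 = 0.067465
sum(p^2) = 0.002066 + 0.008264 + 0.077964 + 0.105414 + 0.067465 = 0.261173
D = 1 - 0.261173 = 0.738827 ≈ 0.7388

0.7388


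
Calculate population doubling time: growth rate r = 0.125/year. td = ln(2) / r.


td = ln(2) / 0.125 = 0.693147 / 0.125 = 5.54518 ≈ 5.5 years

5.5 years


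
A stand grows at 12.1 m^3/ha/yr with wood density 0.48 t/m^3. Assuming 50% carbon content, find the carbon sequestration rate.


C = 12.1 * 0.48 * 0.5 = 2.904 ≈ 2.90 t C/ha/yr

2.90 t C/ha/yr


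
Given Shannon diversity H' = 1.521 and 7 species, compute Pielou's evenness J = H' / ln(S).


ln(7) = 1.94591
J = H' / ln(S) = 1.521 / 1.94591 = 0.781639 ≈ 0.7816

0.7816


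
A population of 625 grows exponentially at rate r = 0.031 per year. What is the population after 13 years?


r*t = 0.031 * 13 = 0.403
exp(0.403) = 1.49631
N = 625 * 1.49631 = 935.194 ≈ 935

935


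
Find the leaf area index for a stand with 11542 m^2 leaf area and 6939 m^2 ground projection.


LAI = 11542 / 6939 = 1.6634 ≈ 1.66

1.66


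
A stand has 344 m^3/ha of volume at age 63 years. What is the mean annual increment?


MAI = 344 / 63 = 5.4603 ≈ 5.46 m^3/ha/yr

5.46 m^3/ha/yr


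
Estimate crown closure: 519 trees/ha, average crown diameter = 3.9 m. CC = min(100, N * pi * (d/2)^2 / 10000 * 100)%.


(d/2)^2 = (3.9/2)^2 = 1.95^2 = 3.8025
Crown area = 3.141593 * 3.8025 = 11.9459 m^2
N * area / 10000 * 100 = 519 * 11.9459 / 10000 * 100 = 61.9992
CC = min(100, 61.9992) = 61.9992 ≈ 62.0%

62.0%


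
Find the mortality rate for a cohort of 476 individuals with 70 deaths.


Mortality rate = 70 / 476 = 0.147059 ≈ 0.1471

0.1471


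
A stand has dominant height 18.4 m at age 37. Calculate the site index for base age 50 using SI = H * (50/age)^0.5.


50/37 = 1.35135
(1.35135)^0.5 = 1.16248
SI = 18.4 * 1.16248 = 21.3896 ≈ 21.4 m

21.4 m


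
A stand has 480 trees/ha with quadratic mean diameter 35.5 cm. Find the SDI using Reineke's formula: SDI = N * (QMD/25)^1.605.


QMD/25 = 35.5/25 = 1.42
(1.42)^1.605 = exp(1.605 * ln(1.42)) = exp(1.605 * 0.350657) = exp(0.562804) = 1.75559
SDI = 480 * 1.75559 = 842.683 ≈ 843

843


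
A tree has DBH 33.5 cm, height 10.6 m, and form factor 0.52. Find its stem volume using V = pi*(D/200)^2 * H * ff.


(D/200)^2 = (33.5/200)^2 = 0.1675^2 = 0.02805625
BA = 3.141593 * 0.02805625 = 0.0881413 m^2
V = 0.0881413 * 10.6 * 0.52 = 0.485835 ≈ 0.486 m^3

0.486 m^3


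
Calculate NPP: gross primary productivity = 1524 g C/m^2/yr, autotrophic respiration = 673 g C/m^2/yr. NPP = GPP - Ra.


NPP = GPP - Ra = 1524 - 673 = 851 g C/m^2/yr

851 g C/m^2/yr


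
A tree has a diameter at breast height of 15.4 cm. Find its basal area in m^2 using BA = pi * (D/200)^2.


D/200 = 15.4/200 = 0.077 m
(D/200)^2 = 0.077^2 = 0.005929
BA = 3.141593 * 0.005929 = 0.0186265 ≈ 0.0186 m^2

0.0186 m^2


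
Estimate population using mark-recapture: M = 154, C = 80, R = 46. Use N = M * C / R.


N = M * C / R = 154 * 80 / 46 = 12320 / 46 = 267.83 ≈ 268

268 individuals


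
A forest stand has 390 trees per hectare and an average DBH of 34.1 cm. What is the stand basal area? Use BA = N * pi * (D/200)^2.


(D/200)^2 = (34.1/200)^2 = 0.1705^2 = 0.02907025
Individual BA = 3.141593 * 0.02907025 = 0.0913269 m^2
Stand BA = 390 * 0.0913269 = 35.6175 ≈ 35.62 m^2/ha

35.62 m^2/ha


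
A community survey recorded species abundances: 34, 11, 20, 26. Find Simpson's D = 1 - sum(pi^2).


Total N = 34 + 11 + 20 + 26 = 91
Per-species terms:
  p = 34/91 = 0.373626; p^2 = 0.373626^2 = 0.139596
  p = 11/91 = 0.120879; p^2 = 0.120879^2 = 0.014612
  p = 20/91 = 0.219780; p^2 = 0.219780^2 = 0.048303
  p = 26/91 = 0.285714; p^2 = 0.285714^2 = 0.081632
sum(p^2) = 0.139596 + 0.014612 + 0.048303 + 0.081632 = 0.284143
D = 1 - 0.284143 = 0.715857 ≈ 0.7159

0.7159


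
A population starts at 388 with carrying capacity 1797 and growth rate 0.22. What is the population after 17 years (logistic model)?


(K - N0)/N0 = (1797 - 388)/388 = 1409/388 = 3.63144
r*t = 0.22 * 17 = 3.74; exp(-3.74) = 0.0237541
3.63144 * 0.0237541 = 0.0862616
1 + 0.0862616 = 1.08626
N = 1797 / 1.08626 = 1654.30 ≈ 1654

1654


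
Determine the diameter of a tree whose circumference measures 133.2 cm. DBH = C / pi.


DBH = C / pi = 133.2 / 3.141593 = 42.3989 ≈ 42.40 cm

42.40 cm


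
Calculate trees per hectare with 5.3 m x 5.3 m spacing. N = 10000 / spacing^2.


N = 10000 / 5.3^2 = 10000 / 28.09 = 355.999 ≈ 356 trees/ha

356 trees/ha


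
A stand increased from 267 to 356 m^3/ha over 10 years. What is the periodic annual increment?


PAI = (V2 - V1) / period = (356 - 267) / 10 = 89 / 10 = 8.90 m^3/ha/yr

8.90 m^3/ha/yr


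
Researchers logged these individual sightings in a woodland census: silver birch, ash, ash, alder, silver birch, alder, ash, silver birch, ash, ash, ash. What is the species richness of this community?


Total individuals logged = 11
Distinct species (count of individuals): silver birch (3), ash (6), alder (2)
Species richness = number of distinct species = 3

3


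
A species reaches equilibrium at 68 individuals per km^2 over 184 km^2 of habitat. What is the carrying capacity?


K = 68 * 184 = 12512 individuals

12512 individuals


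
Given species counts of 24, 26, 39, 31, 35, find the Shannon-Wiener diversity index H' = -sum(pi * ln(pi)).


Total N = 24 + 26 + 39 + 31 + 35 = 155
Per-species terms:
  p = 24/155 = 0.154839; ln(p) = -1.865369; p*ln(p) = 0.154839 * (-1.865369) = -0.288832
  p = 26/155 = 0.167742; ln(p) = -1.785328; p*ln(p) = 0.167742 * (-1.785328) = -0.299474
  p = 39/155 = 0.251613; ln(p) = -1.379863; p*ln(p) = 0.251613 * (-1.379863) = -0.347191
  p = 31/155 = 0.200000; ln(p) = -1.609438; p*ln(p) = 0.200000 * (-1.609438) = -0.321888
  p = 35/155 = 0.225806; ln(p) = -1.488079; p*ln(p) = 0.225806 * (-1.488079) = -0.336017
sum(p*ln(p)) = (-0.288832) + (-0.299474) + (-0.347191) + (-0.321888) + (-0.336017) = -1.593402
H' = -(-1.593402) = 1.593402 ≈ 1.5934

1.5934


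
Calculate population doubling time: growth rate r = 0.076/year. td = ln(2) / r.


td = ln(2) / 0.076 = 0.693147 / 0.076 = 9.12036 ≈ 9.1 years

9.1 years


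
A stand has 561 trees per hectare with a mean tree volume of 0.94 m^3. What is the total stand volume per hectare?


V_stand = 561 * 0.94 = 527.34 ≈ 527.3 m^3/ha

527.3 m^3/ha


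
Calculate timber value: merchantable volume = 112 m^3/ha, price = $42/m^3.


Value = 112 * 42 = $4704/ha

$4704/ha


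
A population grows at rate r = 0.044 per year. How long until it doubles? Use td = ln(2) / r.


td = ln(2) / 0.044 = 0.693147 / 0.044 = 15.7533 ≈ 15.8 years

15.8 years


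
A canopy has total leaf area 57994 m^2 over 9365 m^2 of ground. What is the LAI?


LAI = 57994 / 9365 = 6.1926 ≈ 6.19

6.19


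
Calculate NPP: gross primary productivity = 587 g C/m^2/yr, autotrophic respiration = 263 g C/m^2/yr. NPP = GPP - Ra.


NPP = GPP - Ra = 587 - 263 = 324 g C/m^2/yr

324 g C/m^2/yr


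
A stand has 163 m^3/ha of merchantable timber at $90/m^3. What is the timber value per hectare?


Value = 163 * 90 = $14670/ha

$14670/ha


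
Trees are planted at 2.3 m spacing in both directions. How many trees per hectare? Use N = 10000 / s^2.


N = 10000 / 2.3^2 = 10000 / 5.29 = 1890.36 ≈ 1890 trees/ha

1890 trees/ha


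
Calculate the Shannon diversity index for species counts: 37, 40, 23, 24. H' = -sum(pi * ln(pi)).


Total N = 37 + 40 + 23 + 24 = 124
Per-species terms:
  p = 37/124 = 0.298387; ln(p) = -1.209364; p*ln(p) = 0.298387 * (-1.209364) = -0.360858
  p = 40/124 = 0.322581; ln(p) = -1.131401; p*ln(p) = 0.322581 * (-1.131401) = -0.364968
  p = 23/124 = 0.185484; ln(p) = -1.684787; p*ln(p) = 0.185484 * (-1.684787) = -0.312501
  p = 24/124 = 0.193548; ln(p) = -1.642230; p*ln(p) = 0.193548 * (-1.642230) = -0.317850
sum(p*ln(p)) = (-0.360858) + (-0.364968) + (-0.312501) + (-0.317850) = -1.356177
H' = -(-1.356177) = 1.356177 ≈ 1.3562

1.3562


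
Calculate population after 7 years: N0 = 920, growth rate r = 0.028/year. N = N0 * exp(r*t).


r*t = 0.028 * 7 = 0.196
exp(0.196) = 1.21653
N = 920 * 1.21653 = 1119.21 ≈ 1119

1119


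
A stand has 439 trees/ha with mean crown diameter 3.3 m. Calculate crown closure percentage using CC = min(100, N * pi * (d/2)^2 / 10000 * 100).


(d/2)^2 = (3.3/2)^2 = 1.65^2 = 2.7225
Crown area = 3.141593 * 2.7225 = 8.55299 m^2
N * area / 10000 * 100 = 439 * 8.55299 / 10000 * 100 = 37.5476
CC = min(100, 37.5476) = 37.5476 ≈ 37.5%

37.5%


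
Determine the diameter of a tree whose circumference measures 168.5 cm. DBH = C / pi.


DBH = C / pi = 168.5 / 3.141593 = 53.6352 ≈ 53.64 cm

53.64 cm


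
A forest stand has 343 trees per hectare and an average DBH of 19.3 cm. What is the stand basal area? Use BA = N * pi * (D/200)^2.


(D/200)^2 = (19.3/200)^2 = 0.0965^2 = 0.00931225
Individual BA = 3.141593 * 0.00931225 = 0.0292553 m^2
Stand BA = 343 * 0.0292553 = 10.0346 ≈ 10.03 m^2/ha

10.03 m^2/ha


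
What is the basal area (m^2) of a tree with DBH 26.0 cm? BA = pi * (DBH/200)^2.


D/200 = 26.0/200 = 0.13 m
(D/200)^2 = 0.13^2 = 0.0169
BA = 3.141593 * 0.0169 = 0.0530929 ≈ 0.0531 m^2

0.0531 m^2


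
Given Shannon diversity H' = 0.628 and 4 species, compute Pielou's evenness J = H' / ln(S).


ln(4) = 1.38629
J = H' / ln(S) = 0.628 / 1.38629 = 0.453008 ≈ 0.4530

0.4530


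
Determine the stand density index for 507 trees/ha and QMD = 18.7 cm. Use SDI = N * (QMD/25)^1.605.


QMD/25 = 18.7/25 = 0.748
(0.748)^1.605 = exp(1.605 * ln(0.748)) = exp(1.605 * (-0.290352)) = exp(-0.466015) = 0.627498
SDI = 507 * 0.627498 = 318.141 ≈ 318

318


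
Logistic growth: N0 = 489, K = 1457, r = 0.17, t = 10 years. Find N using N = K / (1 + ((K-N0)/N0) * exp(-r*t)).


(K - N0)/N0 = (1457 - 489)/489 = 968/489 = 1.97955
r*t = 0.17 * 10 = 1.7; exp(-1.7) = 0.182684
1.97955 * 0.182684 = 0.361632
1 + 0.361632 = 1.36163
N = 1457 / 1.36163 = 1070.04 ≈ 1070

1070


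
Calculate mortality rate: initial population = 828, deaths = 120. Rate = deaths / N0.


Mortality rate = 120 / 828 = 0.144928 ≈ 0.1449

0.1449


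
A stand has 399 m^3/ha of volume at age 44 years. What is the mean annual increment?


MAI = 399 / 44 = 9.0682 ≈ 9.07 m^3/ha/yr

9.07 m^3/ha/yr


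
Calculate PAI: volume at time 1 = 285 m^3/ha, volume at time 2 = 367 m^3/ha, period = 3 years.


PAI = (V2 - V1) / period = (367 - 285) / 3 = 82 / 3 = 27.3333 ≈ 27.33 m^3/ha/yr

27.33 m^3/ha/yr


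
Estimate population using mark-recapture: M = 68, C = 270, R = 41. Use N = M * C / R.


N = M * C / R = 68 * 270 / 41 = 18360 / 41 = 447.80 ≈ 448

448 individuals


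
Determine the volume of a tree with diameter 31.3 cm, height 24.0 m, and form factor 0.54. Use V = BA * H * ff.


(D/200)^2 = (31.3/200)^2 = 0.1565^2 = 0.02449225
BA = 3.141593 * 0.02449225 = 0.0769447 m^2
V = 0.0769447 * 24.0 * 0.54 = 0.997203 ≈ 0.997 m^3

0.997 m^3


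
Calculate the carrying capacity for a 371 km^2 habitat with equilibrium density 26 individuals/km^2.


K = 26 * 371 = 9646 individuals

9646 individuals


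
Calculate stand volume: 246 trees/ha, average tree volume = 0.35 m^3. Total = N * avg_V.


V_stand = 246 * 0.35 = 86.1 m^3/ha

86.1 m^3/ha


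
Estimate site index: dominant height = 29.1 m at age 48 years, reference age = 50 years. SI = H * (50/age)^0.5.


50/48 = 1.04167
(1.04167)^0.5 = 1.02062
SI = 29.1 * 1.02062 = 29.7000 ≈ 29.7 m

29.7 m


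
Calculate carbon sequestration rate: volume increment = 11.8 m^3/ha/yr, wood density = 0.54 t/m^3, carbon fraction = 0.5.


C = 11.8 * 0.54 * 0.5 = 3.186 ≈ 3.19 t C/ha/yr

3.19 t C/ha/yr


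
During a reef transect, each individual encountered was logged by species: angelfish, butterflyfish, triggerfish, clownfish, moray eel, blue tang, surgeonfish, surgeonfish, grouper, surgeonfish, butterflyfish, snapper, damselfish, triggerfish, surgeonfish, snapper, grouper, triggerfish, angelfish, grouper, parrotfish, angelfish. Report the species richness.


Total individuals logged = 22
Distinct species (count of individuals): angelfish (3), butterflyfish (2), triggerfish (3), clownfish (1), moray eel (1), blue tang (1), surgeonfish (4), grouper (3), snapper (2), damselfish (1), parrotfish (1)
Species richness = number of distinct species = 11

11


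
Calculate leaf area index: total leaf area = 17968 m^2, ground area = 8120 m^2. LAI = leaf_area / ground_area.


LAI = 17968 / 8120 = 2.2128 ≈ 2.21

2.21


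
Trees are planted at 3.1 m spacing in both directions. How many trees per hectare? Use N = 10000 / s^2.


N = 10000 / 3.1^2 = 10000 / 9.61 = 1040.58 ≈ 1041 trees/ha

1041 trees/ha


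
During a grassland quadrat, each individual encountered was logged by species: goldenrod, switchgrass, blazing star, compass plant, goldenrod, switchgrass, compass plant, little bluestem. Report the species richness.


Total individuals logged = 8
Distinct species (count of individuals): goldenrod (2), switchgrass (2), blazing star (1), compass plant (2), little bluestem (1)
Species richness = number of distinct species = 5

5


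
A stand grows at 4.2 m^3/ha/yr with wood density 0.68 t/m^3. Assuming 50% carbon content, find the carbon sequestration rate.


C = 4.2 * 0.68 * 0.5 = 1.428 ≈ 1.43 t C/ha/yr

1.43 t C/ha/yr


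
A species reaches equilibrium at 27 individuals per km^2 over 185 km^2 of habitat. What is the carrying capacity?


K = 27 * 185 = 4995 individuals

4995 individuals


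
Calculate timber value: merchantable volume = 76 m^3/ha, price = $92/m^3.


Value = 76 * 92 = $6992/ha

$6992/ha


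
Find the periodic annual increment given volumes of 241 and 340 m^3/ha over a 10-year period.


PAI = (V2 - V1) / period = (340 - 241) / 10 = 99 / 10 = 9.90 m^3/ha/yr

9.90 m^3/ha/yr


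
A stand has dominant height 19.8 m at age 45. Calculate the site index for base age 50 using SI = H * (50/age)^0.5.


50/45 = 1.11111
(1.11111)^0.5 = 1.05409
SI = 19.8 * 1.05409 = 20.8710 ≈ 20.9 m

20.9 m


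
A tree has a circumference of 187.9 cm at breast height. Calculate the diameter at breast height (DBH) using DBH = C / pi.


DBH = C / pi = 187.9 / 3.141593 = 59.8104 ≈ 59.81 cm

59.81 cm


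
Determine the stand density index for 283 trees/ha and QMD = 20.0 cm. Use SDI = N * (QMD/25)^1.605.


QMD/25 = 20.0/25 = 0.8
(0.8)^1.605 = exp(1.605 * ln(0.8)) = exp(1.605 * (-0.223144)) = exp(-0.358146) = 0.698971
SDI = 283 * 0.698971 = 197.809 ≈ 198

198


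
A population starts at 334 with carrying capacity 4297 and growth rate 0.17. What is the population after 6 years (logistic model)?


(K - N0)/N0 = (4297 - 334)/334 = 3963/334 = 11.8653
r*t = 0.17 * 6 = 1.02; exp(-1.02) = 0.360595
11.8653 * 0.360595 = 4.27857
1 + 4.27857 = 5.27857
N = 4297 / 5.27857 = 814.046 ≈ 814

814


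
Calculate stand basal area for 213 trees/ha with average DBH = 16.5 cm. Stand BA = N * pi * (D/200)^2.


(D/200)^2 = (16.5/200)^2 = 0.0825^2 = 0.00680625
Individual BA = 3.141593 * 0.00680625 = 0.0213825 m^2
Stand BA = 213 * 0.0213825 = 4.55447 ≈ 4.55 m^2/ha

4.55 m^2/ha


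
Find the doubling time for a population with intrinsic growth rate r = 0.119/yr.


td = ln(2) / 0.119 = 0.693147 / 0.119 = 5.82476 ≈ 5.8 years

5.8 years


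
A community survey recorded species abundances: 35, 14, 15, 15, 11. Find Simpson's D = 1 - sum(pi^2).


Total N = 35 + 14 + 15 + 15 + 11 = 90
Per-species terms:
  p = 35/90 = 0.388889; p^2 = 0.388889^2 = 0.151235
  p = 14/90 = 0.155556; p^2 = 0.155556^2 = 0.024198
  p = 15/90 = 0.166667; p^2 = 0.166667^2 = 0.027778
  p = 15/90 = 0.166667; p^2 = 0.166667^2 = 0.027778
  p = 11/90 = 0.122222; p^2 = 0.122222^2 = 0.014938
sum(p^2) = 0.151235 + 0.024198 + 0.027778 + 0.027778 + 0.014938 = 0.245927
D = 1 - 0.245927 = 0.754073 ≈ 0.7541

0.7541


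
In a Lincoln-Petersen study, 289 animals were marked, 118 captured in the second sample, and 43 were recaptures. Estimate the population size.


N = M * C / R = 289 * 118 / 43 = 34102 / 43 = 793.07 ≈ 793

793 individuals


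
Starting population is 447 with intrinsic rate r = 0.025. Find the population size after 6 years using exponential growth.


r*t = 0.025 * 6 = 0.15
exp(0.15) = 1.16183
N = 447 * 1.16183 = 519.338 ≈ 519

519


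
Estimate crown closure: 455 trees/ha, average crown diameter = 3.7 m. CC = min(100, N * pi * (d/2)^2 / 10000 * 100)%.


(d/2)^2 = (3.7/2)^2 = 1.85^2 = 3.4225
Crown area = 3.141593 * 3.4225 = 10.7521 m^2
N * area / 10000 * 100 = 455 * 10.7521 / 10000 * 100 = 48.9221
CC = min(100, 48.9221) = 48.9221 ≈ 48.9%

48.9%


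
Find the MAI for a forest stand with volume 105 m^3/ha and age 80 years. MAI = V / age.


MAI = 105 / 80 = 1.3125 ≈ 1.31 m^3/ha/yr

1.31 m^3/ha/yr


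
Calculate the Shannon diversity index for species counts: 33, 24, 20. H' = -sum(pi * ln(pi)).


Total N = 33 + 24 + 20 = 77
Per-species terms:
  p = 33/77 = 0.428571; ln(p) = -0.847299; p*ln(p) = 0.428571 * (-0.847299) = -0.363128
  p = 24/77 = 0.311688; ln(p) = -1.165753; p*ln(p) = 0.311688 * (-1.165753) = -0.363351
  p = 20/77 = 0.259740; ln(p) = -1.348074; p*ln(p) = 0.259740 * (-1.348074) = -0.350149
sum(p*ln(p)) = (-0.363128) + (-0.363351) + (-0.350149) = -1.076628
H' = -(-1.076628) = 1.076628 ≈ 1.0766

1.0766


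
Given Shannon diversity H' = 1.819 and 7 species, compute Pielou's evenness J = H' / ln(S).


ln(7) = 1.94591
J = H' / ln(S) = 1.819 / 1.94591 = 0.934781 ≈ 0.9348

0.9348


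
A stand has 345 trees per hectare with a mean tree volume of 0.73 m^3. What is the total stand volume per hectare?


V_stand = 345 * 0.73 = 251.85 ≈ 251.9 m^3/ha

251.9 m^3/ha


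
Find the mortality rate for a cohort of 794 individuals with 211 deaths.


Mortality rate = 211 / 794 = 0.265743 ≈ 0.2657

0.2657


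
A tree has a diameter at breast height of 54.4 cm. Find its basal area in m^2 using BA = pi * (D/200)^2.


D/200 = 54.4/200 = 0.272 m
(D/200)^2 = 0.272^2 = 0.073984
BA = 3.141593 * 0.073984 = 0.232428 ≈ 0.2324 m^2

0.2324 m^2


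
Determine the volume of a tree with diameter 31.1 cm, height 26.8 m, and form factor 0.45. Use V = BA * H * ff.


(D/200)^2 = (31.1/200)^2 = 0.1555^2 = 0.02418025
BA = 3.141593 * 0.02418025 = 0.0759645 m^2
V = 0.0759645 * 26.8 * 0.45 = 0.916132 ≈ 0.916 m^3

0.916 m^3


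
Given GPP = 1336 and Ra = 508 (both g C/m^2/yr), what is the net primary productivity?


NPP = GPP - Ra = 1336 - 508 = 828 g C/m^2/yr

828 g C/m^2/yr


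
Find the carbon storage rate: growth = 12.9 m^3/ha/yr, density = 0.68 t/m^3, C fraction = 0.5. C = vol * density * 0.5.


C = 12.9 * 0.68 * 0.5 = 4.386 ≈ 4.39 t C/ha/yr

4.39 t C/ha/yr


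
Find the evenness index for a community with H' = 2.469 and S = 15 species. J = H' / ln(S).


ln(15) = 2.70805
J = H' / ln(S) = 2.469 / 2.70805 = 0.911726 ≈ 0.9117

0.9117


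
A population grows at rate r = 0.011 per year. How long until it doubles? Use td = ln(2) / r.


td = ln(2) / 0.011 = 0.693147 / 0.011 = 63.0134 ≈ 63.0 years

63.0 years


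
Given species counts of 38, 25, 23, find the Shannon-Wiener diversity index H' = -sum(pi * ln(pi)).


Total N = 38 + 25 + 23 = 86
Per-species terms:
  p = 38/86 = 0.441860; ln(p) = -0.816762; p*ln(p) = 0.441860 * (-0.816762) = -0.360894
  p = 25/86 = 0.290698; ln(p) = -1.235470; p*ln(p) = 0.290698 * (-1.235470) = -0.359149
  p = 23/86 = 0.267442; ln(p) = -1.318853; p*ln(p) = 0.267442 * (-1.318853) = -0.352717
sum(p*ln(p)) = (-0.360894) + (-0.359149) + (-0.352717) = -1.072760
H' = -(-1.072760) = 1.072760 ≈ 1.0728

1.0728


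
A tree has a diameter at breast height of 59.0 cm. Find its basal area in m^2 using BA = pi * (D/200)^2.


D/200 = 59.0/200 = 0.295 m
(D/200)^2 = 0.295^2 = 0.087025
BA = 3.141593 * 0.087025 = 0.273397 ≈ 0.2734 m^2

0.2734 m^2


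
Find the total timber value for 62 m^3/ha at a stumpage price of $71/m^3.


Value = 62 * 71 = $4402/ha

$4402/ha


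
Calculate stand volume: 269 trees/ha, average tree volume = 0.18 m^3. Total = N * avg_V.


V_stand = 269 * 0.18 = 48.42 ≈ 48.4 m^3/ha

48.4 m^3/ha


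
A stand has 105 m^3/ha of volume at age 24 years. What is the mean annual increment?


MAI = 105 / 24 = 4.3750 ≈ 4.38 m^3/ha/yr

4.38 m^3/ha/yr


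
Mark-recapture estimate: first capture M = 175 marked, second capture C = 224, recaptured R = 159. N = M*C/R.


N = M * C / R = 175 * 224 / 159 = 39200 / 159 = 246.54 ≈ 247

247 individuals


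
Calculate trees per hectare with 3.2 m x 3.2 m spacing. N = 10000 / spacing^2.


N = 10000 / 3.2^2 = 10000 / 10.24 = 976.563 ≈ 977 trees/ha

977 trees/ha


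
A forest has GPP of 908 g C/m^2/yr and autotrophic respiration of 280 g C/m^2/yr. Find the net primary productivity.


NPP = GPP - Ra = 908 - 280 = 628 g C/m^2/yr

628 g C/m^2/yr


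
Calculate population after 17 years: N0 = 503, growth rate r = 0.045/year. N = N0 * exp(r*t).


r*t = 0.045 * 17 = 0.765
exp(0.765) = 2.14899
N = 503 * 2.14899 = 1080.94 ≈ 1081

1081


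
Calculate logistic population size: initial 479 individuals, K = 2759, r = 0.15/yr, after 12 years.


(K - N0)/N0 = (2759 - 479)/479 = 2280/479 = 4.75992
r*t = 0.15 * 12 = 1.8; exp(-1.8) = 0.165299
4.75992 * 0.165299 = 0.786810
1 + 0.786810 = 1.78681
N = 2759 / 1.78681 = 1544.09 ≈ 1544

1544


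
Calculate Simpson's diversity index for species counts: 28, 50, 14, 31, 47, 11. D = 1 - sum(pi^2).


Total N = 28 + 50 + 14 + 31 + 47 + 11 = 181
Per-species terms:
  p = 28/181 = 0.154696; p^2 = 0.154696^2 = 0.023931
  p = 50/181 = 0.276243; p^2 = 0.276243^2 = 0.076310
  p = 14/181 = 0.077348; p^2 = 0.077348^2 = 0.005983
  p = 31/181 = 0.171271; p^2 = 0.171271^2 = 0.029334
  p = 47/181 = 0.259669; p^2 = 0.259669^2 = 0.067428
  p = 11/181 = 0.060773; p^2 = 0.060773^2 = 0.003693
sum(p^2) = 0.023931 + 0.076310 + 0.005983 + 0.029334 + 0.067428 + 0.003693 = 0.206679
D = 1 - 0.206679 = 0.793321 ≈ 0.7933

0.7933


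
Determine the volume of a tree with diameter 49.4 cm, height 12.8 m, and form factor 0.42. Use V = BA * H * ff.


(D/200)^2 = (49.4/200)^2 = 0.247^2 = 0.061009
BA = 3.141593 * 0.061009 = 0.191665 m^2
V = 0.191665 * 12.8 * 0.42 = 1.03039 ≈ 1.030 m^3

1.030 m^3


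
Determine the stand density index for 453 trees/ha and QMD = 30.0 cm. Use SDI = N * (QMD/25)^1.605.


QMD/25 = 30.0/25 = 1.2
(1.2)^1.605 = exp(1.605 * ln(1.2)) = exp(1.605 * 0.182322) = exp(0.292627) = 1.33994
SDI = 453 * 1.33994 = 606.993 ≈ 607

607


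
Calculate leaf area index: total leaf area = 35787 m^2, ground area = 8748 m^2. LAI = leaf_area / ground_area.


LAI = 35787 / 8748 = 4.0909 ≈ 4.09

4.09


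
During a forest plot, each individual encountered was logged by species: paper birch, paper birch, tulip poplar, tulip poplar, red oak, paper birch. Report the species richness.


Total individuals logged = 6
Distinct species (count of individuals): paper birch (3), tulip poplar (2), red oak (1)
Species richness = number of distinct species = 3

3


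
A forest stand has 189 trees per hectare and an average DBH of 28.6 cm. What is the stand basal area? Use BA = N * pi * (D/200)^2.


(D/200)^2 = (28.6/200)^2 = 0.143^2 = 0.020449
Individual BA = 3.141593 * 0.020449 = 0.0642424 m^2
Stand BA = 189 * 0.0642424 = 12.1418 ≈ 12.14 m^2/ha

12.14 m^2/ha


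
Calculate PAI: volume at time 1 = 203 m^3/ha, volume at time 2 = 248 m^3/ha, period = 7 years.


PAI = (V2 - V1) / period = (248 - 203) / 7 = 45 / 7 = 6.4286 ≈ 6.43 m^3/ha/yr

6.43 m^3/ha/yr


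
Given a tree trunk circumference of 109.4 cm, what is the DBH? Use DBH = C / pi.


DBH = C / pi = 109.4 / 3.141593 = 34.8231 ≈ 34.82 cm

34.82 cm


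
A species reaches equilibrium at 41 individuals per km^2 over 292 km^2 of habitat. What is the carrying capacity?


K = 41 * 292 = 11972 individuals

11972 individuals


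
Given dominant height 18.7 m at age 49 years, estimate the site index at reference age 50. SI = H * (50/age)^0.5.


50/49 = 1.02041
(1.02041)^0.5 = 1.01015
SI = 18.7 * 1.01015 = 18.8898 ≈ 18.9 m

18.9 m


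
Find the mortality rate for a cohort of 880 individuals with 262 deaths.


Mortality rate = 262 / 880 = 0.297727 ≈ 0.2977

0.2977


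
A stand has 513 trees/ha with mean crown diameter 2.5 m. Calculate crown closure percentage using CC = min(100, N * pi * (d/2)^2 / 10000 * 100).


(d/2)^2 = (2.5/2)^2 = 1.25^2 = 1.5625
Crown area = 3.141593 * 1.5625 = 4.90874 m^2
N * area / 10000 * 100 = 513 * 4.90874 / 10000 * 100 = 25.1818
CC = min(100, 25.1818) = 25.1818 ≈ 25.2%

25.2%


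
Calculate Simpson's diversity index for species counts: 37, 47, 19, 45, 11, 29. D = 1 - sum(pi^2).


Total N = 37 + 47 + 19 + 45 + 11 + 29 = 188
Per-species terms:
  p = 37/188 = 0.196809; p^2 = 0.196809^2 = 0.038734
  p = 47/188 = 0.250000; p^2 = 0.250000^2 = 0.062500
  p = 19/188 = 0.101064; p^2 = 0.101064^2 = 0.010214
  p = 45/188 = 0.239362; p^2 = 0.239362^2 = 0.057294
  p = 11/188 = 0.058511; p^2 = 0.058511^2 = 0.003424
  p = 29/188 = 0.154255; p^2 = 0.154255^2 = 0.023795
sum(p^2) = 0.038734 + 0.062500 + 0.010214 + 0.057294 + 0.003424 + 0.023795 = 0.195961
D = 1 - 0.195961 = 0.804039 ≈ 0.8040

0.8040


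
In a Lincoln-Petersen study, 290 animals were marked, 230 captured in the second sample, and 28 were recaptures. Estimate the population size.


N = M * C / R = 290 * 230 / 28 = 66700 / 28 = 2382.14 ≈ 2382

2382 individuals


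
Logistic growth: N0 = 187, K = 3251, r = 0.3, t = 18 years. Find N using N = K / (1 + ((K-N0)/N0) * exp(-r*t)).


(K - N0)/N0 = (3251 - 187)/187 = 3064/187 = 16.3850
r*t = 0.3 * 18 = 5.4; exp(-5.4) = 0.00451658
16.3850 * 0.00451658 = 0.0740042
1 + 0.0740042 = 1.07400
N = 3251 / 1.07400 = 3027.00 ≈ 3027

3027


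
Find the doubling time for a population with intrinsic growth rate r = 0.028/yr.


td = ln(2) / 0.028 = 0.693147 / 0.028 = 24.7553 ≈ 24.8 years

24.8 years


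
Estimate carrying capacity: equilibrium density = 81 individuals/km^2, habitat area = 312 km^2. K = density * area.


K = 81 * 312 = 25272 individuals

25272 individuals


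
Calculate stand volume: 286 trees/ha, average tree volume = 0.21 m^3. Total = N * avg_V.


V_stand = 286 * 0.21 = 60.06 ≈ 60.1 m^3/ha

60.1 m^3/ha


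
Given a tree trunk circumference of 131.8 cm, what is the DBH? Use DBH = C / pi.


DBH = C / pi = 131.8 / 3.141593 = 41.9532 ≈ 41.95 cm

41.95 cm


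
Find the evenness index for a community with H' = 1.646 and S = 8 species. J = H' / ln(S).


ln(8) = 2.07944
J = H' / ln(S) = 1.646 / 2.07944 = 0.791559 ≈ 0.7916

0.7916


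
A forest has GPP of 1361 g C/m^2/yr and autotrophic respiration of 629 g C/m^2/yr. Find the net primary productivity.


NPP = GPP - Ra = 1361 - 629 = 732 g C/m^2/yr

732 g C/m^2/yr


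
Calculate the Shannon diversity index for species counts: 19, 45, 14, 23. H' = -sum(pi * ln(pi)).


Total N = 19 + 45 + 14 + 23 = 101
Per-species terms:
  p = 19/101 = 0.188119; ln(p) = -1.670681; p*ln(p) = 0.188119 * (-1.670681) = -0.314287
  p = 45/101 = 0.445545; ln(p) = -0.808457; p*ln(p) = 0.445545 * (-0.808457) = -0.360204
  p = 14/101 = 0.138614; ln(p) = -1.976062; p*ln(p) = 0.138614 * (-1.976062) = -0.273910
  p = 23/101 = 0.227723; ln(p) = -1.479625; p*ln(p) = 0.227723 * (-1.479625) = -0.336945
sum(p*ln(p)) = (-0.314287) + (-0.360204) + (-0.273910) + (-0.336945) = -1.285346
H' = -(-1.285346) = 1.285346 ≈ 1.2853

1.2853


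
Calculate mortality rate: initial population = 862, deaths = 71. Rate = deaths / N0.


Mortality rate = 71 / 862 = 0.082367 ≈ 0.0824

0.0824


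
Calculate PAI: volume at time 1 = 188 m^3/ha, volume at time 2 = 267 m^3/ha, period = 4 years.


PAI = (V2 - V1) / period = (267 - 188) / 4 = 79 / 4 = 19.75 m^3/ha/yr

19.75 m^3/ha/yr


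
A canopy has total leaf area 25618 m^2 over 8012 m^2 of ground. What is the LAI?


LAI = 25618 / 8012 = 3.1975 ≈ 3.20

3.20


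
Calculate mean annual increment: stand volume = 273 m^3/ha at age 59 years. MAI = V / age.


MAI = 273 / 59 = 4.6271 ≈ 4.63 m^3/ha/yr

4.63 m^3/ha/yr


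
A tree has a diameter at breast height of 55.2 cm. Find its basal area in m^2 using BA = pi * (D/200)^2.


D/200 = 55.2/200 = 0.276 m
(D/200)^2 = 0.276^2 = 0.076176
BA = 3.141593 * 0.076176 = 0.239314 ≈ 0.2393 m^2

0.2393 m^2


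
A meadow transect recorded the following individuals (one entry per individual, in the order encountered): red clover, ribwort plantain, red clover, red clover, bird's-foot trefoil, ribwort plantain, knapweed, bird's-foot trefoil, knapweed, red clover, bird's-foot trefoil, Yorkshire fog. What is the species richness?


Total individuals logged = 12
Distinct species (count of individuals): red clover (4), ribwort plantain (2), bird's-foot trefoil (3), knapweed (2), Yorkshire fog (1)
Species richness = number of distinct species = 5

5


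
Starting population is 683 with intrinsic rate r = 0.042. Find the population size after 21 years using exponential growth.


r*t = 0.042 * 21 = 0.882
exp(0.882) = 2.41573
N = 683 * 2.41573 = 1649.94 ≈ 1650

1650


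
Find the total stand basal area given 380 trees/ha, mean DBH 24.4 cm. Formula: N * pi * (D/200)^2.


(D/200)^2 = (24.4/200)^2 = 0.122^2 = 0.014884
Individual BA = 3.141593 * 0.014884 = 0.0467595 m^2
Stand BA = 380 * 0.0467595 = 17.7686 ≈ 17.77 m^2/ha

17.77 m^2/ha


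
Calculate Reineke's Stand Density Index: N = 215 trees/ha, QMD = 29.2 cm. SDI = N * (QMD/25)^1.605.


QMD/25 = 29.2/25 = 1.168
(1.168)^1.605 = exp(1.605 * ln(1.168)) = exp(1.605 * 0.155293) = exp(0.249245) = 1.28306
SDI = 215 * 1.28306 = 275.858 ≈ 276

276


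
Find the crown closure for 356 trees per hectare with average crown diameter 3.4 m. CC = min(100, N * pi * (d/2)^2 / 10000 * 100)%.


(d/2)^2 = (3.4/2)^2 = 1.7^2 = 2.89
Crown area = 3.141593 * 2.89 = 9.07920 m^2
N * area / 10000 * 100 = 356 * 9.07920 / 10000 * 100 = 32.3220
CC = min(100, 32.3220) = 32.3220 ≈ 32.3%

32.3%


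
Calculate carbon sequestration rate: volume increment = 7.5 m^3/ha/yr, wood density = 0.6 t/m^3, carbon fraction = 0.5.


C = 7.5 * 0.6 * 0.5 = 2.25 t C/ha/yr

2.25 t C/ha/yr


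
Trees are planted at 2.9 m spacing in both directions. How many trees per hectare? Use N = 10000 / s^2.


N = 10000 / 2.9^2 = 10000 / 8.41 = 1189.06 ≈ 1189 trees/ha

1189 trees/ha


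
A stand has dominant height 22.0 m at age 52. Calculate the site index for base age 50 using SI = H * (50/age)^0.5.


50/52 = 0.961538
(0.961538)^0.5 = 0.980580
SI = 22.0 * 0.980580 = 21.5728 ≈ 21.6 m

21.6 m


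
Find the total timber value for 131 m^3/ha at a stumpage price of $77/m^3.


Value = 131 * 77 = $10087/ha

$10087/ha


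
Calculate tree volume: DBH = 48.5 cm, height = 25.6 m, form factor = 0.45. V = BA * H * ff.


(D/200)^2 = (48.5/200)^2 = 0.2425^2 = 0.05880625
BA = 3.141593 * 0.05880625 = 0.184745 m^2
V = 0.184745 * 25.6 * 0.45 = 2.12826 ≈ 2.128 m^3

2.128 m^3


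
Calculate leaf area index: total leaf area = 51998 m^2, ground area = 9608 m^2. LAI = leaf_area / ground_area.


LAI = 51998 / 9608 = 5.4119 ≈ 5.41

5.41


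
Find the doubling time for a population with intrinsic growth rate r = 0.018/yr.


td = ln(2) / 0.018 = 0.693147 / 0.018 = 38.5082 ≈ 38.5 years

38.5 years


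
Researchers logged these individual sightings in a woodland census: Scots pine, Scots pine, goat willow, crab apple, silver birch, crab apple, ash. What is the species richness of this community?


Total individuals logged = 7
Distinct species (count of individuals): Scots pine (2), goat willow (1), crab apple (2), silver birch (1), ash (1)
Species richness = number of distinct species = 5

5


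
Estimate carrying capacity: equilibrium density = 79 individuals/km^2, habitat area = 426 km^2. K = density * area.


K = 79 * 426 = 33654 individuals

33654 individuals


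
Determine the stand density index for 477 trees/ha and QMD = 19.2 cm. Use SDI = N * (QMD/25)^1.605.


QMD/25 = 19.2/25 = 0.768
(0.768)^1.605 = exp(1.605 * ln(0.768)) = exp(1.605 * (-0.263966)) = exp(-0.423665) = 0.654643
SDI = 477 * 0.654643 = 312.265 ≈ 312

312


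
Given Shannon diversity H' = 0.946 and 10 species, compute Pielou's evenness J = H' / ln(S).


ln(10) = 2.30259
J = H' / ln(S) = 0.946 / 2.30259 = 0.410842 ≈ 0.4108

0.4108


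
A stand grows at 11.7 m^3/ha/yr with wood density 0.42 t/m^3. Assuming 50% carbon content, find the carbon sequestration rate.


C = 11.7 * 0.42 * 0.5 = 2.457 ≈ 2.46 t C/ha/yr

2.46 t C/ha/yr


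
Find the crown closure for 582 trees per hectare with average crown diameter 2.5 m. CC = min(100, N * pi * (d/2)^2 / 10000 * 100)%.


(d/2)^2 = (2.5/2)^2 = 1.25^2 = 1.5625
Crown area = 3.141593 * 1.5625 = 4.90874 m^2
N * area / 10000 * 100 = 582 * 4.90874 / 10000 * 100 = 28.5689
CC = min(100, 28.5689) = 28.5689 ≈ 28.6%

28.6%


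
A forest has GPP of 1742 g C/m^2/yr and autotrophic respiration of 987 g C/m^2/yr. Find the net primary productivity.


NPP = GPP - Ra = 1742 - 987 = 755 g C/m^2/yr

755 g C/m^2/yr


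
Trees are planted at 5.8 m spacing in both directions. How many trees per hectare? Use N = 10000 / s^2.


N = 10000 / 5.8^2 = 10000 / 33.64 = 297.265 ≈ 297 trees/ha

297 trees/ha


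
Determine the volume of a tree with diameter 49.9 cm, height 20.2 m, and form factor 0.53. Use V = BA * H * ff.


(D/200)^2 = (49.9/200)^2 = 0.2495^2 = 0.06225025
BA = 3.141593 * 0.06225025 = 0.195565 m^2
V = 0.195565 * 20.2 * 0.53 = 2.09372 ≈ 2.094 m^3

2.094 m^3


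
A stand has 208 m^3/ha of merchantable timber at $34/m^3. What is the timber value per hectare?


Value = 208 * 34 = $7072/ha

$7072/ha


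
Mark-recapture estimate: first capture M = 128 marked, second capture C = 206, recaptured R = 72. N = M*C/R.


N = M * C / R = 128 * 206 / 72 = 26368 / 72 = 366.22 ≈ 366

366 individuals


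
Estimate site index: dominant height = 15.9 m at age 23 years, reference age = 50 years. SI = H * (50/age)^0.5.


50/23 = 2.17391
(2.17391)^0.5 = 1.47442
SI = 15.9 * 1.47442 = 23.4433 ≈ 23.4 m

23.4 m


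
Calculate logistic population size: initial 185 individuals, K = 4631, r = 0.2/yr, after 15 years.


(K - N0)/N0 = (4631 - 185)/185 = 4446/185 = 24.0324
r*t = 0.2 * 15 = 3; exp(-3) = 0.0497871
24.0324 * 0.0497871 = 1.19650
1 + 1.19650 = 2.19650
N = 4631 / 2.19650 = 2108.35 ≈ 2108

2108


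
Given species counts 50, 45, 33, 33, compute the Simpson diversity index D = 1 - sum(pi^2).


Total N = 50 + 45 + 33 + 33 = 161
Per-species terms:
  p = 50/161 = 0.310559; p^2 = 0.310559^2 = 0.096447
  p = 45/161 = 0.279503; p^2 = 0.279503^2 = 0.078122
  p = 33/161 = 0.204969; p^2 = 0.204969^2 = 0.042012
  p = 33/161 = 0.204969; p^2 = 0.204969^2 = 0.042012
sum(p^2) = 0.096447 + 0.078122 + 0.042012 + 0.042012 = 0.258593
D = 1 - 0.258593 = 0.741407 ≈ 0.7414

0.7414
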